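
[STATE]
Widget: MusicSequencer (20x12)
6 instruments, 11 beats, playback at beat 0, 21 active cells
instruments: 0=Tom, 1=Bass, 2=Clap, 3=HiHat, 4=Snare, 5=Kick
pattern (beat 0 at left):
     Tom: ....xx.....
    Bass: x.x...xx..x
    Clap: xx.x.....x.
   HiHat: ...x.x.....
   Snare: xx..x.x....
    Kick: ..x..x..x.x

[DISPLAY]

      ▼1234567890   
   Tom····██·····   
  Bass█·█···██··█   
  Clap██·█·····█·   
 HiHat···█·█·····   
 Snare██··█·█····   
  Kick··█··█··█·█   
                    
                    
                    
                    
                    


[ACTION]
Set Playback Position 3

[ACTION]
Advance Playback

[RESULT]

      0123▼567890   
   Tom····██·····   
  Bass█·█···██··█   
  Clap██·█·····█·   
 HiHat···█·█·····   
 Snare██··█·█····   
  Kick··█··█··█·█   
                    
                    
                    
                    
                    


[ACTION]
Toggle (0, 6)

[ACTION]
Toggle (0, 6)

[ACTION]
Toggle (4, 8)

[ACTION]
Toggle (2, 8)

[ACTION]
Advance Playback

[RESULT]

      01234▼67890   
   Tom····██·····   
  Bass█·█···██··█   
  Clap██·█····██·   
 HiHat···█·█·····   
 Snare██··█·█·█··   
  Kick··█··█··█·█   
                    
                    
                    
                    
                    


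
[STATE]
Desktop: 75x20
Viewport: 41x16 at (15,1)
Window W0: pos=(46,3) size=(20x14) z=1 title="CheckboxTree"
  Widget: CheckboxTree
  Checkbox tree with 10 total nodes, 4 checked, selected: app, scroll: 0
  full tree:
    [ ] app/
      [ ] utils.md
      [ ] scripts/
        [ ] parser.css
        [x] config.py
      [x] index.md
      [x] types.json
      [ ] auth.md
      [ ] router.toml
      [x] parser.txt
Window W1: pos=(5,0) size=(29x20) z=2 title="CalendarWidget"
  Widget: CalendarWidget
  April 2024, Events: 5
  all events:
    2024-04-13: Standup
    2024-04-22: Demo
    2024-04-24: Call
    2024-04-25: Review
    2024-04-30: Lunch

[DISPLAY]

Widget            ┃                      
──────────────────┨                      
April 2024        ┃            ┏━━━━━━━━━
Th Fr Sa Su       ┃            ┃ Checkbox
 4  5  6  7       ┃            ┠─────────
11 12 13* 14      ┃            ┃>[-] app/
18 19 20 21       ┃            ┃   [ ] ut
* 25* 26 27 28    ┃            ┃   [-] sc
                  ┃            ┃     [ ] 
                  ┃            ┃     [x] 
                  ┃            ┃   [x] in
                  ┃            ┃   [x] ty
                  ┃            ┃   [ ] au
                  ┃            ┃   [ ] ro
                  ┃            ┃   [x] pa
                  ┃            ┗━━━━━━━━━


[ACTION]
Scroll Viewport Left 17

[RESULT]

     ┃ CalendarWidget            ┃       
     ┠───────────────────────────┨       
     ┃         April 2024        ┃       
     ┃Mo Tu We Th Fr Sa Su       ┃       
     ┃ 1  2  3  4  5  6  7       ┃       
     ┃ 8  9 10 11 12 13* 14      ┃       
     ┃15 16 17 18 19 20 21       ┃       
     ┃22* 23 24* 25* 26 27 28    ┃       
     ┃29 30*                     ┃       
     ┃                           ┃       
     ┃                           ┃       
     ┃                           ┃       
     ┃                           ┃       
     ┃                           ┃       
     ┃                           ┃       
     ┃                           ┃       


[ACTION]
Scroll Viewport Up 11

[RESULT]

     ┏━━━━━━━━━━━━━━━━━━━━━━━━━━━┓       
     ┃ CalendarWidget            ┃       
     ┠───────────────────────────┨       
     ┃         April 2024        ┃       
     ┃Mo Tu We Th Fr Sa Su       ┃       
     ┃ 1  2  3  4  5  6  7       ┃       
     ┃ 8  9 10 11 12 13* 14      ┃       
     ┃15 16 17 18 19 20 21       ┃       
     ┃22* 23 24* 25* 26 27 28    ┃       
     ┃29 30*                     ┃       
     ┃                           ┃       
     ┃                           ┃       
     ┃                           ┃       
     ┃                           ┃       
     ┃                           ┃       
     ┃                           ┃       


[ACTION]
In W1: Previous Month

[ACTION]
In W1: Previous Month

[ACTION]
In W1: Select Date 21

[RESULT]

     ┏━━━━━━━━━━━━━━━━━━━━━━━━━━━┓       
     ┃ CalendarWidget            ┃       
     ┠───────────────────────────┨       
     ┃       February 2024       ┃       
     ┃Mo Tu We Th Fr Sa Su       ┃       
     ┃          1  2  3  4       ┃       
     ┃ 5  6  7  8  9 10 11       ┃       
     ┃12 13 14 15 16 17 18       ┃       
     ┃19 20 [21] 22 23 24 25     ┃       
     ┃26 27 28 29                ┃       
     ┃                           ┃       
     ┃                           ┃       
     ┃                           ┃       
     ┃                           ┃       
     ┃                           ┃       
     ┃                           ┃       


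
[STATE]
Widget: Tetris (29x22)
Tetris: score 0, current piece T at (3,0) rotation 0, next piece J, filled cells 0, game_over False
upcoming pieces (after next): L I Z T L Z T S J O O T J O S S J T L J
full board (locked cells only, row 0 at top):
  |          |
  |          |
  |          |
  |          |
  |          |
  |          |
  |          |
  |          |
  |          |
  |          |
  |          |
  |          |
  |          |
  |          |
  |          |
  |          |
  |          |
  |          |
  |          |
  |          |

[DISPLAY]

    ▒     │Next:             
   ▒▒▒    │█                 
          │███               
          │                  
          │                  
          │                  
          │Score:            
          │0                 
          │                  
          │                  
          │                  
          │                  
          │                  
          │                  
          │                  
          │                  
          │                  
          │                  
          │                  
          │                  
          │                  
          │                  


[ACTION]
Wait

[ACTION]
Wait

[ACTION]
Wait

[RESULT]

          │Next:             
          │█                 
          │███               
    ▒     │                  
   ▒▒▒    │                  
          │                  
          │Score:            
          │0                 
          │                  
          │                  
          │                  
          │                  
          │                  
          │                  
          │                  
          │                  
          │                  
          │                  
          │                  
          │                  
          │                  
          │                  


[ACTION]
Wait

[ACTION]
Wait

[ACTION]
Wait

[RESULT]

          │Next:             
          │█                 
          │███               
          │                  
          │                  
          │                  
    ▒     │Score:            
   ▒▒▒    │0                 
          │                  
          │                  
          │                  
          │                  
          │                  
          │                  
          │                  
          │                  
          │                  
          │                  
          │                  
          │                  
          │                  
          │                  


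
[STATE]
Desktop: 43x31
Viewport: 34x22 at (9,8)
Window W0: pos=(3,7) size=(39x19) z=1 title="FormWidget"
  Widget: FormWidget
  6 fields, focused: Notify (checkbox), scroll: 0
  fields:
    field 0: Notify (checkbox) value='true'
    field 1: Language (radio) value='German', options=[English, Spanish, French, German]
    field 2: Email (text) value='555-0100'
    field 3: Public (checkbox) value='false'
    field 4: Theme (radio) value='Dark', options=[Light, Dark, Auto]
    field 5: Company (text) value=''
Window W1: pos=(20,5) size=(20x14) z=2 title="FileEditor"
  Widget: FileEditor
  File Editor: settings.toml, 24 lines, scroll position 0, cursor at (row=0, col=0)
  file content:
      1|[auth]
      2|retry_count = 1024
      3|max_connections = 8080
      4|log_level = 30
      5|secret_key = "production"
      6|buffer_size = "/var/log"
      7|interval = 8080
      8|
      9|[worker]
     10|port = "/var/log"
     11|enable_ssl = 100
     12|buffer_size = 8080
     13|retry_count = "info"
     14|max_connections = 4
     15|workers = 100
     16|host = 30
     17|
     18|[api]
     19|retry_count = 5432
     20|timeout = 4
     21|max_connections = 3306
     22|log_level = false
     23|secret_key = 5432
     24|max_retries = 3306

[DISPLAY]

Widget     ┃█auth]           ▲┃ ┃ 
───────────┃retry_count = 102█┃─┨ 
ify:     [x┃max_connections =░┃ ┃ 
guage:   ( ┃log_level = 30   ░┃s┃ 
il:      [5┃secret_key = "pro░┃]┃ 
lic:     [ ┃buffer_size = "/v░┃ ┃ 
me:      ( ┃interval = 8080  ░┃ ┃ 
pany:    [ ┃                 ░┃]┃ 
           ┃[worker]         ░┃ ┃ 
           ┃port = "/var/log"▼┃ ┃ 
           ┗━━━━━━━━━━━━━━━━━━┛ ┃ 
                                ┃ 
                                ┃ 
                                ┃ 
                                ┃ 
                                ┃ 
                                ┃ 
━━━━━━━━━━━━━━━━━━━━━━━━━━━━━━━━┛ 
                                  
                                  
                                  
                                  


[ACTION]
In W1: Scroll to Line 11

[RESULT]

Widget     ┃enable_ssl = 100 ▲┃ ┃ 
───────────┃buffer_size = 808░┃─┨ 
ify:     [x┃retry_count = "in░┃ ┃ 
guage:   ( ┃max_connections =░┃s┃ 
il:      [5┃workers = 100    ░┃]┃ 
lic:     [ ┃host = 30        ░┃ ┃ 
me:      ( ┃                 █┃ ┃ 
pany:    [ ┃[api]            ░┃]┃ 
           ┃retry_count = 543░┃ ┃ 
           ┃timeout = 4      ▼┃ ┃ 
           ┗━━━━━━━━━━━━━━━━━━┛ ┃ 
                                ┃ 
                                ┃ 
                                ┃ 
                                ┃ 
                                ┃ 
                                ┃ 
━━━━━━━━━━━━━━━━━━━━━━━━━━━━━━━━┛ 
                                  
                                  
                                  
                                  


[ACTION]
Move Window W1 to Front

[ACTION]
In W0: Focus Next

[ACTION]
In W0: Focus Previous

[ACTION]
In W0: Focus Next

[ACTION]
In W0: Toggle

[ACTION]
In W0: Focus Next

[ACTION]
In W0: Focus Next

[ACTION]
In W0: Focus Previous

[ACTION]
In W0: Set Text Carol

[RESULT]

Widget     ┃enable_ssl = 100 ▲┃ ┃ 
───────────┃buffer_size = 808░┃─┨ 
ify:     [x┃retry_count = "in░┃ ┃ 
guage:   ( ┃max_connections =░┃s┃ 
il:      [C┃workers = 100    ░┃]┃ 
lic:     [ ┃host = 30        ░┃ ┃ 
me:      ( ┃                 █┃ ┃ 
pany:    [ ┃[api]            ░┃]┃ 
           ┃retry_count = 543░┃ ┃ 
           ┃timeout = 4      ▼┃ ┃ 
           ┗━━━━━━━━━━━━━━━━━━┛ ┃ 
                                ┃ 
                                ┃ 
                                ┃ 
                                ┃ 
                                ┃ 
                                ┃ 
━━━━━━━━━━━━━━━━━━━━━━━━━━━━━━━━┛ 
                                  
                                  
                                  
                                  


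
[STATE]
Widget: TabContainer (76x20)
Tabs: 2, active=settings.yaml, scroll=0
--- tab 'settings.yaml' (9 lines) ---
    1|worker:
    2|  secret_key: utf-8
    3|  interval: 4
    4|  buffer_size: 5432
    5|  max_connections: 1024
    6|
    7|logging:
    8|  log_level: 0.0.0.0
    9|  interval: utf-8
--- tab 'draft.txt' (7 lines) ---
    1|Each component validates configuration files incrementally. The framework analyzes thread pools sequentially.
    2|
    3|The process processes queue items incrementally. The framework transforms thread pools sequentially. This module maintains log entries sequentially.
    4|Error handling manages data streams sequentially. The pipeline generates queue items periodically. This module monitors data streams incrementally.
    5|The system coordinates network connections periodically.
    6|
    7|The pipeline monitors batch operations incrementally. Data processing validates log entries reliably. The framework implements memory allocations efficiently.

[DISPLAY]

[settings.yaml]│ draft.txt                                                  
────────────────────────────────────────────────────────────────────────────
worker:                                                                     
  secret_key: utf-8                                                         
  interval: 4                                                               
  buffer_size: 5432                                                         
  max_connections: 1024                                                     
                                                                            
logging:                                                                    
  log_level: 0.0.0.0                                                        
  interval: utf-8                                                           
                                                                            
                                                                            
                                                                            
                                                                            
                                                                            
                                                                            
                                                                            
                                                                            
                                                                            


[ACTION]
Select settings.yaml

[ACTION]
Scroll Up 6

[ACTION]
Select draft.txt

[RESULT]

 settings.yaml │[draft.txt]                                                 
────────────────────────────────────────────────────────────────────────────
Each component validates configuration files incrementally. The framework an
                                                                            
The process processes queue items incrementally. The framework transforms th
Error handling manages data streams sequentially. The pipeline generates que
The system coordinates network connections periodically.                    
                                                                            
The pipeline monitors batch operations incrementally. Data processing valida
                                                                            
                                                                            
                                                                            
                                                                            
                                                                            
                                                                            
                                                                            
                                                                            
                                                                            
                                                                            
                                                                            


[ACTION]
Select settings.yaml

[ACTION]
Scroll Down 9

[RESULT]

[settings.yaml]│ draft.txt                                                  
────────────────────────────────────────────────────────────────────────────
  interval: utf-8                                                           
                                                                            
                                                                            
                                                                            
                                                                            
                                                                            
                                                                            
                                                                            
                                                                            
                                                                            
                                                                            
                                                                            
                                                                            
                                                                            
                                                                            
                                                                            
                                                                            
                                                                            


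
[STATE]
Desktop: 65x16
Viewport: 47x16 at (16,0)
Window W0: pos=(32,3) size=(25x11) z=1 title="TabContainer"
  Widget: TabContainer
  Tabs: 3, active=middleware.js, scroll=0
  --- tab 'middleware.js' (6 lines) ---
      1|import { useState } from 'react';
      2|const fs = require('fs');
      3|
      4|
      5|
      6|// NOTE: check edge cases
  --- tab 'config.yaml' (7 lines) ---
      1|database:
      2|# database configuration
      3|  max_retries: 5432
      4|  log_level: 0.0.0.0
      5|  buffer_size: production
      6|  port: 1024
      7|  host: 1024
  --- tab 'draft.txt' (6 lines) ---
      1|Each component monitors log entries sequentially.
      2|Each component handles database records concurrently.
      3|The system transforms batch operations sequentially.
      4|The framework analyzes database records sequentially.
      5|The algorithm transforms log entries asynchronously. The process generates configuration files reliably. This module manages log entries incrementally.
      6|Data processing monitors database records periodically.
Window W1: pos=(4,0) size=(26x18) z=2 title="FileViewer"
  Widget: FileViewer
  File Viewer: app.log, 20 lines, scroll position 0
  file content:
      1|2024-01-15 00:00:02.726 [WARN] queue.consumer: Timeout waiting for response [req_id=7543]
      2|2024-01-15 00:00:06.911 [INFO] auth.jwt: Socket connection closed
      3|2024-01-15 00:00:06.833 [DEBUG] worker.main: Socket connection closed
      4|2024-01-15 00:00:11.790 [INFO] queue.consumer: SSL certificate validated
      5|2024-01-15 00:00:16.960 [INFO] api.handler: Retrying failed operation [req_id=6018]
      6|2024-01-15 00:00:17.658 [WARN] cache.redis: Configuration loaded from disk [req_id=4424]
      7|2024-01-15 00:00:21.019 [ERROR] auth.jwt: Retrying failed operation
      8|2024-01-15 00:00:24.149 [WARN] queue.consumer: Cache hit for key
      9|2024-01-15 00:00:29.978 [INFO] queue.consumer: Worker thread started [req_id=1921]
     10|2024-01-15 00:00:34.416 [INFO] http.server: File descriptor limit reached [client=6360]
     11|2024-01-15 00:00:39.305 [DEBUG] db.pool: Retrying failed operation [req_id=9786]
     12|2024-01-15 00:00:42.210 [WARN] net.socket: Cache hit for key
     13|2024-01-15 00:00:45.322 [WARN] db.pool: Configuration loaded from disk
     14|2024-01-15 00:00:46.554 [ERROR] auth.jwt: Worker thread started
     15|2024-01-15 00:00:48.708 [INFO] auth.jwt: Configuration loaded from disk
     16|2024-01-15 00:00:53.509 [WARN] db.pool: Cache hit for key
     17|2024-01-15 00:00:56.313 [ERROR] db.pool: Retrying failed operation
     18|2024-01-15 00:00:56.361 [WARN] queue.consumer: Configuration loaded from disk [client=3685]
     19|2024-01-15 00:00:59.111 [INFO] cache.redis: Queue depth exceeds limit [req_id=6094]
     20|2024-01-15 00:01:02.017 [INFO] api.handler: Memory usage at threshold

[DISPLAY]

━━━━━━━━━━━━━┓                                 
             ┃                                 
─────────────┨                                 
00:00:02.726▲┃  ┏━━━━━━━━━━━━━━━━━━━━━━━┓      
00:00:06.911█┃  ┃ TabContainer          ┃      
00:00:06.833░┃  ┠───────────────────────┨      
00:00:11.790░┃  ┃[middleware.js]│ config┃      
00:00:16.960░┃  ┃───────────────────────┃      
00:00:17.658░┃  ┃import { useState } fro┃      
00:00:21.019░┃  ┃const fs = require('fs'┃      
00:00:24.149░┃  ┃                       ┃      
00:00:29.978░┃  ┃                       ┃      
00:00:34.416░┃  ┃                       ┃      
00:00:39.305░┃  ┗━━━━━━━━━━━━━━━━━━━━━━━┛      
00:00:42.210░┃                                 
00:00:45.322░┃                                 


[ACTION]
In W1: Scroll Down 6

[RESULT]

━━━━━━━━━━━━━┓                                 
             ┃                                 
─────────────┨                                 
00:00:21.019▲┃  ┏━━━━━━━━━━━━━━━━━━━━━━━┓      
00:00:24.149░┃  ┃ TabContainer          ┃      
00:00:29.978░┃  ┠───────────────────────┨      
00:00:34.416░┃  ┃[middleware.js]│ config┃      
00:00:39.305░┃  ┃───────────────────────┃      
00:00:42.210░┃  ┃import { useState } fro┃      
00:00:45.322░┃  ┃const fs = require('fs'┃      
00:00:46.554░┃  ┃                       ┃      
00:00:48.708░┃  ┃                       ┃      
00:00:53.509░┃  ┃                       ┃      
00:00:56.313░┃  ┗━━━━━━━━━━━━━━━━━━━━━━━┛      
00:00:56.361░┃                                 
00:00:59.111█┃                                 


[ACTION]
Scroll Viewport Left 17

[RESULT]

    ┏━━━━━━━━━━━━━━━━━━━━━━━━┓                 
    ┃ FileViewer             ┃                 
    ┠────────────────────────┨                 
    ┃2024-01-15 00:00:21.019▲┃  ┏━━━━━━━━━━━━━━
    ┃2024-01-15 00:00:24.149░┃  ┃ TabContainer 
    ┃2024-01-15 00:00:29.978░┃  ┠──────────────
    ┃2024-01-15 00:00:34.416░┃  ┃[middleware.js
    ┃2024-01-15 00:00:39.305░┃  ┃──────────────
    ┃2024-01-15 00:00:42.210░┃  ┃import { useSt
    ┃2024-01-15 00:00:45.322░┃  ┃const fs = req
    ┃2024-01-15 00:00:46.554░┃  ┃              
    ┃2024-01-15 00:00:48.708░┃  ┃              
    ┃2024-01-15 00:00:53.509░┃  ┃              
    ┃2024-01-15 00:00:56.313░┃  ┗━━━━━━━━━━━━━━
    ┃2024-01-15 00:00:56.361░┃                 
    ┃2024-01-15 00:00:59.111█┃                 


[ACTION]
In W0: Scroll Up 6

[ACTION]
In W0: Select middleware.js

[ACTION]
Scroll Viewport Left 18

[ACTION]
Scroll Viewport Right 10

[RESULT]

━━━━━━━━━━━━━━━━━━━┓                           
Viewer             ┃                           
───────────────────┨                           
01-15 00:00:21.019▲┃  ┏━━━━━━━━━━━━━━━━━━━━━━━┓
01-15 00:00:24.149░┃  ┃ TabContainer          ┃
01-15 00:00:29.978░┃  ┠───────────────────────┨
01-15 00:00:34.416░┃  ┃[middleware.js]│ config┃
01-15 00:00:39.305░┃  ┃───────────────────────┃
01-15 00:00:42.210░┃  ┃import { useState } fro┃
01-15 00:00:45.322░┃  ┃const fs = require('fs'┃
01-15 00:00:46.554░┃  ┃                       ┃
01-15 00:00:48.708░┃  ┃                       ┃
01-15 00:00:53.509░┃  ┃                       ┃
01-15 00:00:56.313░┃  ┗━━━━━━━━━━━━━━━━━━━━━━━┛
01-15 00:00:56.361░┃                           
01-15 00:00:59.111█┃                           


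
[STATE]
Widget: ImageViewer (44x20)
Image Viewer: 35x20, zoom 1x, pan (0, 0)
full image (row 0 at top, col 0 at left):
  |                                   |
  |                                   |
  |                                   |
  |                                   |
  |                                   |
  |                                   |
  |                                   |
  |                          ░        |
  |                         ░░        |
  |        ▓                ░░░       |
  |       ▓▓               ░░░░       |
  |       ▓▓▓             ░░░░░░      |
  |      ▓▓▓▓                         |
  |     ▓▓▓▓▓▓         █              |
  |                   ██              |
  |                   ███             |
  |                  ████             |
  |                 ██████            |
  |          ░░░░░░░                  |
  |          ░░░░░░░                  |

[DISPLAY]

                                            
                                            
                                            
                                            
                                            
                                            
                                            
                          ░                 
                         ░░                 
        ▓                ░░░                
       ▓▓               ░░░░                
       ▓▓▓             ░░░░░░               
      ▓▓▓▓                                  
     ▓▓▓▓▓▓         █                       
                   ██                       
                   ███                      
                  ████                      
                 ██████                     
          ░░░░░░░                           
          ░░░░░░░                           


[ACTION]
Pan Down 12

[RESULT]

      ▓▓▓▓                                  
     ▓▓▓▓▓▓         █                       
                   ██                       
                   ███                      
                  ████                      
                 ██████                     
          ░░░░░░░                           
          ░░░░░░░                           
                                            
                                            
                                            
                                            
                                            
                                            
                                            
                                            
                                            
                                            
                                            
                                            


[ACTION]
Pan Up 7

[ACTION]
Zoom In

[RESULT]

                                            
                                            
                                            
                                            
                                            
                                            
                                            
                                            
                                            
                                            
                                            
                                            
                                            
                ▓▓                          
                ▓▓                          
              ▓▓▓▓                          
              ▓▓▓▓                          
              ▓▓▓▓▓▓                        
              ▓▓▓▓▓▓                        
            ▓▓▓▓▓▓▓▓                        


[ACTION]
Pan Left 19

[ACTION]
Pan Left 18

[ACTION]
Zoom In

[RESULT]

                                            
                                            
                                            
                                            
                                            
                                            
                                            
                                            
                                            
                                            
                                            
                                            
                                            
                                            
                                            
                                            
                                            
                                            
                                            
                                            


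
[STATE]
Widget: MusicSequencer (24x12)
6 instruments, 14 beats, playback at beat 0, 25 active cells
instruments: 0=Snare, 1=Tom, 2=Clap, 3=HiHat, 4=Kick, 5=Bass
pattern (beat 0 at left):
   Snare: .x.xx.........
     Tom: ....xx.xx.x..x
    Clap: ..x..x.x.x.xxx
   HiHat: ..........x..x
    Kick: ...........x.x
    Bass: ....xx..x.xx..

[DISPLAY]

      ▼1234567890123    
 Snare·█·██·········    
   Tom····██·██·█··█    
  Clap··█··█·█·█·███    
 HiHat··········█··█    
  Kick···········█·█    
  Bass····██··█·██··    
                        
                        
                        
                        
                        


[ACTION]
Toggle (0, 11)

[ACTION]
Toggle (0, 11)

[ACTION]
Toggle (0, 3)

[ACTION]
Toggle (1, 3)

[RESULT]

      ▼1234567890123    
 Snare·█··█·········    
   Tom···███·██·█··█    
  Clap··█··█·█·█·███    
 HiHat··········█··█    
  Kick···········█·█    
  Bass····██··█·██··    
                        
                        
                        
                        
                        


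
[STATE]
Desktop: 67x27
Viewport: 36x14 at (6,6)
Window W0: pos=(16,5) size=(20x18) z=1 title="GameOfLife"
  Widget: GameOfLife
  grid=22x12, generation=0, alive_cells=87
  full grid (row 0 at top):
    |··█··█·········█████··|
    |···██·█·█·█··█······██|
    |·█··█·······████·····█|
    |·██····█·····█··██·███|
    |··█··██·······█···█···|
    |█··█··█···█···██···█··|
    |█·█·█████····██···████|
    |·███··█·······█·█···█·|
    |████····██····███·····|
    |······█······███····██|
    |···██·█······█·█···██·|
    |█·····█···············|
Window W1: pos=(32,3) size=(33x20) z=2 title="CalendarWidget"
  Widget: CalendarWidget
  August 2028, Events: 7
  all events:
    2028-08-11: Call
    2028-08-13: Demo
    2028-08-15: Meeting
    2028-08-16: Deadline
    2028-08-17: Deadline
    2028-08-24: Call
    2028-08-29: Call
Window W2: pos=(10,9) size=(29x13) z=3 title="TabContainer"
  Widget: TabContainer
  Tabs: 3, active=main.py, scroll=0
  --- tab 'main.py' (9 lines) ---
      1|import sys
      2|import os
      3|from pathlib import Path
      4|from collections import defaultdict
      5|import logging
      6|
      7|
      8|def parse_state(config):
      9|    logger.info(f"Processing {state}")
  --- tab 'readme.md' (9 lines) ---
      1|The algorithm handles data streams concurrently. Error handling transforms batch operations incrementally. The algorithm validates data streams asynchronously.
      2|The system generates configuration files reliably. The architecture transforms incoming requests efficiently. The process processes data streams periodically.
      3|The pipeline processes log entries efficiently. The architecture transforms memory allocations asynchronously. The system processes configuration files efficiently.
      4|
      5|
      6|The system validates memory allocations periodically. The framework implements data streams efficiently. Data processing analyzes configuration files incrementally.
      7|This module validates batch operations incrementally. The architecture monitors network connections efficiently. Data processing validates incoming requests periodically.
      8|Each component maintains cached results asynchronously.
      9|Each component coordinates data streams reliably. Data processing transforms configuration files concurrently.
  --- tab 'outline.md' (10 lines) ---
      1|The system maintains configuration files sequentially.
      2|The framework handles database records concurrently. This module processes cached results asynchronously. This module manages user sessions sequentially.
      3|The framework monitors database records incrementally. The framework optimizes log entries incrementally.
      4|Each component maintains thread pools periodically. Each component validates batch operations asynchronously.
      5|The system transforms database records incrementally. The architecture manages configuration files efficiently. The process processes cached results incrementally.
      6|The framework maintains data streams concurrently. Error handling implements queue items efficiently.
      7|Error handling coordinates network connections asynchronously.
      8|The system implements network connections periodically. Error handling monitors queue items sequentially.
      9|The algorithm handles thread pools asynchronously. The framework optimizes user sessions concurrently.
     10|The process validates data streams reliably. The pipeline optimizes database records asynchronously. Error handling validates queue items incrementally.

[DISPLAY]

          ┃ GameOfLife    ┃         
          ┠───────────────┃Mo Tu We 
          ┃Gen: 0         ┃    1  2 
    ┏━━━━━━━━━━━━━━━━━━━━━━━━━━━┓ 9 
    ┃ TabContainer              ┃ 16
    ┠───────────────────────────┨23 
    ┃[main.py]│ readme.md │ outl┃ 30
    ┃───────────────────────────┃   
    ┃import sys                 ┃   
    ┃import os                  ┃   
    ┃from pathlib import Path   ┃   
    ┃from collections import def┃   
    ┃import logging             ┃   
    ┃                           ┃   


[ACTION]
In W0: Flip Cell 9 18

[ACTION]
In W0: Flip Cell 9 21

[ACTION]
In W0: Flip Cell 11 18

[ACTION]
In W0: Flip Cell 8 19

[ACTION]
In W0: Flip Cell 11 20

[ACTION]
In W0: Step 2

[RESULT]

          ┃ GameOfLife    ┃         
          ┠───────────────┃Mo Tu We 
          ┃Gen: 2         ┃    1  2 
    ┏━━━━━━━━━━━━━━━━━━━━━━━━━━━┓ 9 
    ┃ TabContainer              ┃ 16
    ┠───────────────────────────┨23 
    ┃[main.py]│ readme.md │ outl┃ 30
    ┃───────────────────────────┃   
    ┃import sys                 ┃   
    ┃import os                  ┃   
    ┃from pathlib import Path   ┃   
    ┃from collections import def┃   
    ┃import logging             ┃   
    ┃                           ┃   


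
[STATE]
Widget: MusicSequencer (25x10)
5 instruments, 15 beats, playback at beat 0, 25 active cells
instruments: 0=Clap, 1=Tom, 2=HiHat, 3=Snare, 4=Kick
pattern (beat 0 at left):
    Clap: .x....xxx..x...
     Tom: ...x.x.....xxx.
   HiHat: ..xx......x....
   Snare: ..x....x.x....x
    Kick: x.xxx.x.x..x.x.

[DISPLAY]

      ▼12345678901234    
  Clap·█····███··█···    
   Tom···█·█·····███·    
 HiHat··██······█····    
 Snare··█····█·█····█    
  Kick█·███·█·█··█·█·    
                         
                         
                         
                         


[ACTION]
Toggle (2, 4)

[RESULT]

      ▼12345678901234    
  Clap·█····███··█···    
   Tom···█·█·····███·    
 HiHat··███·····█····    
 Snare··█····█·█····█    
  Kick█·███·█·█··█·█·    
                         
                         
                         
                         


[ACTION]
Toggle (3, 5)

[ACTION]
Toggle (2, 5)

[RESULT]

      ▼12345678901234    
  Clap·█····███··█···    
   Tom···█·█·····███·    
 HiHat··████····█····    
 Snare··█··█·█·█····█    
  Kick█·███·█·█··█·█·    
                         
                         
                         
                         


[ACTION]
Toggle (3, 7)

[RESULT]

      ▼12345678901234    
  Clap·█····███··█···    
   Tom···█·█·····███·    
 HiHat··████····█····    
 Snare··█··█···█····█    
  Kick█·███·█·█··█·█·    
                         
                         
                         
                         


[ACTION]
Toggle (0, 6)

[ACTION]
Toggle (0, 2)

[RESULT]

      ▼12345678901234    
  Clap·██····██··█···    
   Tom···█·█·····███·    
 HiHat··████····█····    
 Snare··█··█···█····█    
  Kick█·███·█·█··█·█·    
                         
                         
                         
                         
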